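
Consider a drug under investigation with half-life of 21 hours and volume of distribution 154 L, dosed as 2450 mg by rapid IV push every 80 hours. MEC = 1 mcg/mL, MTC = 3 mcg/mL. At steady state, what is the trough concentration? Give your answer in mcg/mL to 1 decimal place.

1.2 mcg/mL

Over one 80-h interval, 80/21 ≈ 3.8095 half-lives elapse, leaving f ≈ 0.0713 of each dose.
Accumulation ratio R = 1/(1 − f) ≈ 1/0.9287 ≈ 1.0768.
Each bolus raises the concentration by D/Vd = 2450/154 ≈ 15.909 mcg/mL.
Steady-state peak Cmax,ss = C₀·R ≈ 15.909 × 1.0768 ≈ 17.131 mcg/mL.
One interval later, Cmin,ss = Cmax,ss·e^(−kτ) ≈ 17.131 × 0.0713 ≈ 1.221 mcg/mL.
Trough 1.2 mcg/mL vs MEC 1 mcg/mL: adequate.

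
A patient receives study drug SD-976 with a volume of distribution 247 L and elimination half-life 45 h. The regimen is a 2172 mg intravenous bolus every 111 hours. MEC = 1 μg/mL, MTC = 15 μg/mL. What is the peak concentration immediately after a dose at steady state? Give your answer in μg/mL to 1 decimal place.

10.7 μg/mL

Over one 111-h interval, 111/45 ≈ 2.4667 half-lives elapse, leaving f ≈ 0.1809 of each dose.
Accumulation ratio R = 1/(1 − f) ≈ 1/0.8191 ≈ 1.2209.
Each bolus raises the concentration by D/Vd = 2172/247 ≈ 8.794 μg/mL.
Cmax,ss = C₀/(1 − f) ≈ 8.794/0.8191 ≈ 10.736 μg/mL.
Peak 10.7 μg/mL vs MTC 15 μg/mL: below toxic threshold.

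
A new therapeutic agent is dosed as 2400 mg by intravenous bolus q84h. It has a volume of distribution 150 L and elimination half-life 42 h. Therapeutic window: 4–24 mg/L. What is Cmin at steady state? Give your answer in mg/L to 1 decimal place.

5.3 mg/L

τ = 84 h = 2 half-lives, so f = (1/2)^2 = 0.25.
At steady state, R = 1/(1 − 0.25) = 4/3.
Single-dose peak C₀ = D/Vd = 2400/150 = 16 mg/L.
Steady-state peak Cmax,ss = C₀·R = 16 × 4/3 ≈ 21.333 mg/L.
Steady-state trough Cmin,ss = Cmax,ss·f ≈ 21.333 × 0.25 ≈ 5.333 mg/L.
Trough 5.3 mg/L vs MEC 4 mg/L: adequate.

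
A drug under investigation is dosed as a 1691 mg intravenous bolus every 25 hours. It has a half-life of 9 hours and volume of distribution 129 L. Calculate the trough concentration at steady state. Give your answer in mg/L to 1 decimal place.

Over one 25-h interval, 25/9 ≈ 2.7778 half-lives elapse, leaving f ≈ 0.1458 of each dose.
Each bolus raises the concentration by D/Vd = 1691/129 ≈ 13.109 mg/L.
Steady-state trough Cmin,ss = C₀·f/(1−f) ≈ 13.109 × 0.1458/0.8542 ≈ 2.238 mg/L.

2.2 mg/L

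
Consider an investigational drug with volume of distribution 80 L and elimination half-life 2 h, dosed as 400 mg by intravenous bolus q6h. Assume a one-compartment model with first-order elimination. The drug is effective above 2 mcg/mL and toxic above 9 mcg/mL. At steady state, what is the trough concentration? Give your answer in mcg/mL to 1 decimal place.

0.7 mcg/mL

The dosing interval is 3 half-lives, so f = 2^(−3) = 0.125.
Accumulation ratio R = 1/(1 − f) = 1/0.875 = 8/7.
Single-dose peak C₀ = D/Vd = 400/80 = 5 mcg/mL.
Steady-state peak Cmax,ss = C₀·R = 5 × 8/7 ≈ 5.714 mcg/mL.
Steady-state trough Cmin,ss = Cmax,ss·f ≈ 5.714 × 0.125 ≈ 0.714 mcg/mL.
Trough 0.7 mcg/mL vs MEC 2 mcg/mL: subtherapeutic.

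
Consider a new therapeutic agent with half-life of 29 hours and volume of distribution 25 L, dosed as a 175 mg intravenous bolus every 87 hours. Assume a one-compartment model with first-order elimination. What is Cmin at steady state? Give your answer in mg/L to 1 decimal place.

1.0 mg/L

The dosing interval is 3 half-lives, so f = 2^(−3) = 0.125.
Accumulation ratio R = 1/(1 − f) = 1/0.875 = 8/7.
Single-dose peak C₀ = D/Vd = 175/25 = 7 mg/L.
Steady-state peak Cmax,ss = C₀·R = 7 × 8/7 ≈ 8.000 mg/L.
Steady-state trough Cmin,ss = Cmax,ss·f ≈ 8.000 × 0.125 ≈ 1.000 mg/L.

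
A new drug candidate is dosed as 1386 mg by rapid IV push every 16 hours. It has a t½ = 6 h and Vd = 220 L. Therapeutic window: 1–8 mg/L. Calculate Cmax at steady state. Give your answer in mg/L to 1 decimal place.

k = ln2/t½ = ln2/6 ≈ 0.115525 h⁻¹; fraction remaining f = e^(−kτ) = e^(−0.115525×16) ≈ 0.1575.
At steady state, accumulation factor R = 1/(1 − e^(−kτ)) ≈ 1.1869.
Each bolus raises the concentration by D/Vd = 1386/220 ≈ 6.300 mg/L.
Cmax,ss = C₀/(1 − f) ≈ 6.300/0.8425 ≈ 7.478 mg/L.
Peak 7.5 mg/L vs MTC 8 mg/L: below toxic threshold.

7.5 mg/L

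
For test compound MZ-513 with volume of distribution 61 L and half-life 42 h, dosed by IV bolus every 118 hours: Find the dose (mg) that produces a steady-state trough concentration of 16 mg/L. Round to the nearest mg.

5866 mg

τ/t½ = 118/42 ≈ 2.8095, so f = (1/2)^(118/42) ≈ 0.142643.
Cmin,ss = (D/Vd)·f/(1−f), so D = Cmin,ss·Vd·(1−f)/f.
D = 16 × 61 × (1−f)/f ≈ 16 × 61 × 6.01051 ≈ 5866.26 mg.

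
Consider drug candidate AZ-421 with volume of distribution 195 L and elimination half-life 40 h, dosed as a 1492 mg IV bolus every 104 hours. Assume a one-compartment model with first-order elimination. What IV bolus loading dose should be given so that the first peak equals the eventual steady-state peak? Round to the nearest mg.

f = (1/2)^(104/40) ≈ 0.164938; accumulation ratio R = 1/(1−f) ≈ 1.19752.
Loading dose to hit Cmax,ss on first dose: D_load = D_maint·R ≈ 1492 × 1.19752 ≈ 1786.70 mg.

1787 mg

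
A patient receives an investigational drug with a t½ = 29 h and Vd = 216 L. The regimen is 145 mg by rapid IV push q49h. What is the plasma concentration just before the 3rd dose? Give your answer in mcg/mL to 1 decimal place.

f = (1/2)^(τ/t½) = (1/2)^(49/29) ≈ 0.3100.
C₀ = D/Vd = 145/216 ≈ 0.671 mcg/mL.
Before the 3rd dose, 2 doses have been given. Superposition: Cmin = C₀·(f + f²).
≈ 0.671 × (0.3100 + 0.0961) ≈ 0.671 × 0.4061 ≈ 0.272 mcg/mL.

0.3 mcg/mL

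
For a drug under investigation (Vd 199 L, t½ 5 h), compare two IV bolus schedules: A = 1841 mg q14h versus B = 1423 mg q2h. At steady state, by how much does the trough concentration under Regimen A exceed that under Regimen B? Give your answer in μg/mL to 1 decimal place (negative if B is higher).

-20.8 μg/mL

Regimen A: f = (1/2)^(14/5) ≈ 0.1436; Cmin,ss = (1841/199)·f/(1−f) ≈ 1.551 μg/mL.
Regimen B: f = (1/2)^(2/5) ≈ 0.7579; Cmin,ss = (1423/199)·f/(1−f) ≈ 22.386 μg/mL.
Difference ≈ 1.551 − 22.386 ≈ -20.835 μg/mL.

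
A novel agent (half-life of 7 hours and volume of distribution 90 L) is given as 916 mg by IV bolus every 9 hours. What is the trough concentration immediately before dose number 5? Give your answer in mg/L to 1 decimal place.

f = (1/2)^(τ/t½) = (1/2)^(9/7) ≈ 0.4102.
C₀ = D/Vd = 916/90 ≈ 10.178 mg/L.
Before the 5th dose, 4 doses have been given. Superposition: Cmin = C₀·(f + f² + … + f^4).
≈ 10.178 × (0.4102 + 0.1683 + 0.0690 + 0.0283) ≈ 10.178 × 0.6758 ≈ 6.878 mg/L.

6.9 mg/L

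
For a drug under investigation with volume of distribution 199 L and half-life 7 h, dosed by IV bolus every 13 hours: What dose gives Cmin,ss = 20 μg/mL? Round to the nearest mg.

10439 mg

τ/t½ = 13/7 ≈ 1.8571, so f = (1/2)^(13/7) ≈ 0.276022.
Cmin,ss = (D/Vd)·f/(1−f), so D = Cmin,ss·Vd·(1−f)/f.
D = 20 × 199 × (1−f)/f ≈ 20 × 199 × 2.62290 ≈ 10439.14 mg.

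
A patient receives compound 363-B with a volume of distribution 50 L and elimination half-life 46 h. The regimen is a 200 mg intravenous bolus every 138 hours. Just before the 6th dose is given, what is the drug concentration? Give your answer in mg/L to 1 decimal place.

f = (1/2)^(τ/t½) = (1/2)^(138/46) ≈ 0.1250.
C₀ = D/Vd = 200/50 ≈ 4.000 mg/L.
Before the 6th dose, 5 doses have been given. Superposition: Cmin = C₀·(f + f² + … + f^5).
≈ 4.000 × (0.1250 + 0.0156 + 0.0020 + 0.0002 + 0.0000) ≈ 4.000 × 0.1428 ≈ 0.571 mg/L.

0.6 mg/L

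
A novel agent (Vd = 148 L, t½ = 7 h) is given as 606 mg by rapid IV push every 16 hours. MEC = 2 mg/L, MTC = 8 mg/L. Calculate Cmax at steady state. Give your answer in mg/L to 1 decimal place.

5.2 mg/L

τ/t½ = 16/7 ≈ 2.2857, so fraction remaining f = (1/2)^(16/7) ≈ 0.2051.
At steady state, accumulation factor R = 1/(1 − e^(−kτ)) ≈ 1.2580.
Each bolus raises the concentration by D/Vd = 606/148 ≈ 4.095 mg/L.
Cmax,ss = C₀/(1 − f) ≈ 4.095/0.7949 ≈ 5.152 mg/L.
Peak 5.2 mg/L vs MTC 8 mg/L: below toxic threshold.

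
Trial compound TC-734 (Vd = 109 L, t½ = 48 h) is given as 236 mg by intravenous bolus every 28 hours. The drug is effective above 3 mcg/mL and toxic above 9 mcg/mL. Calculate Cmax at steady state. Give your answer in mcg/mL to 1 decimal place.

6.5 mcg/mL

τ/t½ = 28/48 ≈ 0.58333, so fraction remaining f = (1/2)^(28/48) ≈ 0.6674.
At steady state, accumulation factor R = 1/(1 − e^(−kτ)) ≈ 3.0066.
Single-dose peak C₀ = D/Vd = 236/109 ≈ 2.165 mcg/mL.
Steady-state peak Cmax,ss = C₀·R ≈ 2.165 × 3.0066 ≈ 6.509 mcg/mL.
Peak 6.5 mcg/mL vs MTC 9 mcg/mL: below toxic threshold.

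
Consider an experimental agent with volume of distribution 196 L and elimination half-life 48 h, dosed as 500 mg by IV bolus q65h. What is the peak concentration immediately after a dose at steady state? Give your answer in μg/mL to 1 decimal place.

τ/t½ = 65/48 ≈ 1.3542, so fraction remaining f = (1/2)^(65/48) ≈ 0.3912.
Accumulation ratio R = 1/(1 − f) ≈ 1/0.6088 ≈ 1.6426.
Each bolus raises the concentration by D/Vd = 500/196 ≈ 2.551 μg/mL.
Cmax,ss = C₀/(1 − f) ≈ 2.551/0.6088 ≈ 4.190 μg/mL.

4.2 μg/mL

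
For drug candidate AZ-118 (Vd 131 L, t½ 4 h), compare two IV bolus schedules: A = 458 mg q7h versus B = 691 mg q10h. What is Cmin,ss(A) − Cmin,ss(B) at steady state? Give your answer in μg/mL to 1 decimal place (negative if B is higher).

0.3 μg/mL

Regimen A: f = (1/2)^(7/4) ≈ 0.2973; Cmin,ss = (458/131)·f/(1−f) ≈ 1.479 μg/mL.
Regimen B: f = (1/2)^(10/4) ≈ 0.1768; Cmin,ss = (691/131)·f/(1−f) ≈ 1.133 μg/mL.
Difference ≈ 1.479 − 1.133 ≈ 0.346 μg/mL.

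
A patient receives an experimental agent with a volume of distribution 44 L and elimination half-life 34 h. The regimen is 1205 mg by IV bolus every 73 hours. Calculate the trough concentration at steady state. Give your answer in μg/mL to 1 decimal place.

τ/t½ = 73/34 ≈ 2.1471, so fraction remaining f = (1/2)^(73/34) ≈ 0.2258.
Accumulation ratio R = 1/(1 − f) ≈ 1/0.7742 ≈ 1.2917.
Each bolus raises the concentration by D/Vd = 1205/44 ≈ 27.386 μg/mL.
Steady-state peak Cmax,ss = C₀·R ≈ 27.386 × 1.2917 ≈ 35.374 μg/mL.
One interval later, Cmin,ss = Cmax,ss·e^(−kτ) ≈ 35.374 × 0.2258 ≈ 7.987 μg/mL.

8.0 μg/mL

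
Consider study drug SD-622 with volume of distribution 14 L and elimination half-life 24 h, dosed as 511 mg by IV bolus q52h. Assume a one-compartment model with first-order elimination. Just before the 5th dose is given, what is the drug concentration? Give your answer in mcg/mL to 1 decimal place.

10.4 mcg/mL

f = (1/2)^(τ/t½) = (1/2)^(52/24) ≈ 0.2227.
C₀ = D/Vd = 511/14 ≈ 36.500 mcg/mL.
Before the 5th dose, 4 doses have been given. Superposition: Cmin = C₀·(f + f² + … + f^4).
≈ 36.500 × (0.2227 + 0.0496 + 0.0110 + 0.0025) ≈ 36.500 × 0.2858 ≈ 10.432 mcg/mL.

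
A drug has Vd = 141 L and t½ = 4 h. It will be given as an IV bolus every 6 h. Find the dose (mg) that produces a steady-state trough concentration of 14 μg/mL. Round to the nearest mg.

τ/t½ = 6/4 ≈ 1.5, so f = (1/2)^(6/4) ≈ 0.353553.
Cmin,ss = (D/Vd)·f/(1−f), so D = Cmin,ss·Vd·(1−f)/f.
D = 14 × 141 × (1−f)/f ≈ 14 × 141 × 1.82843 ≈ 3609.32 mg.

3609 mg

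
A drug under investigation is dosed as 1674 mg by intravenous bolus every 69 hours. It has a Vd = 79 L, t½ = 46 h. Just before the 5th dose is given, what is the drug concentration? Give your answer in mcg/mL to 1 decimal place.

f = (1/2)^(τ/t½) = (1/2)^(69/46) ≈ 0.3536.
C₀ = D/Vd = 1674/79 ≈ 21.190 mcg/mL.
Before the 5th dose, 4 doses have been given. Superposition: Cmin = C₀·(f + f² + … + f^4).
≈ 21.190 × (0.3536 + 0.1250 + 0.0442 + 0.0156) ≈ 21.190 × 0.5384 ≈ 11.409 mcg/mL.

11.4 mcg/mL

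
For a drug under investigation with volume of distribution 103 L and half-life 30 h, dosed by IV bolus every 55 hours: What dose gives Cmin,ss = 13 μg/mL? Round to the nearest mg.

τ/t½ = 55/30 ≈ 1.8333, so f = (1/2)^(55/30) ≈ 0.280616.
Cmin,ss = (D/Vd)·f/(1−f), so D = Cmin,ss·Vd·(1−f)/f.
D = 13 × 103 × (1−f)/f ≈ 13 × 103 × 2.56359 ≈ 3432.65 mg.

3433 mg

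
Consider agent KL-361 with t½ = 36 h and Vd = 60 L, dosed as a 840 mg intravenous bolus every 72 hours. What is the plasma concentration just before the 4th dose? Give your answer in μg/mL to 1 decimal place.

4.6 μg/mL

f = (1/2)^(τ/t½) = (1/2)^(72/36) ≈ 0.2500.
C₀ = D/Vd = 840/60 ≈ 14.000 μg/mL.
Before the 4th dose, 3 doses have been given. Superposition: Cmin = C₀·(f + f² + … + f^3).
≈ 14.000 × (0.2500 + 0.0625 + 0.0156) ≈ 14.000 × 0.3281 ≈ 4.593 μg/mL.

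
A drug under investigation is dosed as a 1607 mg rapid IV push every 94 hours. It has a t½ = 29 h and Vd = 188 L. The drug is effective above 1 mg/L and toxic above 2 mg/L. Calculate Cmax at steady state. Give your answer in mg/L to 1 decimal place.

9.6 mg/L

k = ln2/t½ = ln2/29 ≈ 0.023902 h⁻¹; fraction remaining f = e^(−kτ) = e^(−0.023902×94) ≈ 0.1057.
Accumulation ratio R = 1/(1 − f) ≈ 1/0.8943 ≈ 1.1182.
Single-dose peak C₀ = D/Vd = 1607/188 ≈ 8.548 mg/L.
Steady-state peak Cmax,ss = C₀·R ≈ 8.548 × 1.1182 ≈ 9.558 mg/L.
Peak 9.6 mg/L vs MTC 2 mg/L: exceeds toxic threshold.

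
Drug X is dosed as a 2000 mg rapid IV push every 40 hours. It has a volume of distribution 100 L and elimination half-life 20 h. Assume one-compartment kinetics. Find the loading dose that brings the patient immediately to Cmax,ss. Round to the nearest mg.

f = (1/2)^(40/20) ≈ 0.250000; accumulation ratio R = 1/(1−f) ≈ 1.33333.
Loading dose to hit Cmax,ss on first dose: D_load = D_maint·R ≈ 2000 × 1.33333 ≈ 2666.66 mg.

2667 mg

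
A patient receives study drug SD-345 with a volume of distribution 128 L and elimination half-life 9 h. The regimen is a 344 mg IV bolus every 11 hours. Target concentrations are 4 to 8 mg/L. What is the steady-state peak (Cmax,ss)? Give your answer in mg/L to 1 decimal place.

Over one 11-h interval, 11/9 ≈ 1.2222 half-lives elapse, leaving f ≈ 0.4286 of each dose.
Accumulation ratio R = 1/(1 − f) ≈ 1/0.5714 ≈ 1.7501.
Each bolus raises the concentration by D/Vd = 344/128 ≈ 2.688 mg/L.
Cmax,ss = C₀/(1 − f) ≈ 2.688/0.5714 ≈ 4.704 mg/L.
Peak 4.7 mg/L vs MTC 8 mg/L: below toxic threshold.

4.7 mg/L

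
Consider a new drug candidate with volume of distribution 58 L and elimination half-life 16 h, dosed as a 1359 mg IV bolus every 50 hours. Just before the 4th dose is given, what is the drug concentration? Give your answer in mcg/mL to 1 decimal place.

3.0 mcg/mL

f = (1/2)^(τ/t½) = (1/2)^(50/16) ≈ 0.1146.
C₀ = D/Vd = 1359/58 ≈ 23.431 mcg/mL.
Before the 4th dose, 3 doses have been given. Superposition: Cmin = C₀·(f + f² + … + f^3).
≈ 23.431 × (0.1146 + 0.0131 + 0.0015) ≈ 23.431 × 0.1292 ≈ 3.027 mcg/mL.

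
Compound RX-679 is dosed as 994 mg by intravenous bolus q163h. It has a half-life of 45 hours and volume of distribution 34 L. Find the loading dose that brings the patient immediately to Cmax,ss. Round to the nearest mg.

f = (1/2)^(163/45) ≈ 0.081209; accumulation ratio R = 1/(1−f) ≈ 1.08839.
Loading dose to hit Cmax,ss on first dose: D_load = D_maint·R ≈ 994 × 1.08839 ≈ 1081.86 mg.

1082 mg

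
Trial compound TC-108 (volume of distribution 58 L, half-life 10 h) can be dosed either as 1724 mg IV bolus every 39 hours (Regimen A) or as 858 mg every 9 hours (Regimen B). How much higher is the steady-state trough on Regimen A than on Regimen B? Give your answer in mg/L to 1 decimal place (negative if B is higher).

Regimen A: f = (1/2)^(39/10) ≈ 0.0670; Cmin,ss = (1724/58)·f/(1−f) ≈ 2.135 mg/L.
Regimen B: f = (1/2)^(9/10) ≈ 0.5359; Cmin,ss = (858/58)·f/(1−f) ≈ 17.082 mg/L.
Difference ≈ 2.135 − 17.082 ≈ -14.947 mg/L.

-14.9 mg/L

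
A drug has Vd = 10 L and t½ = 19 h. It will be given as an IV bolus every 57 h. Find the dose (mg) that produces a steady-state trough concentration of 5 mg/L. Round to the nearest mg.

τ/t½ = 57/19 ≈ 3, so f = (1/2)^(57/19) ≈ 0.125000.
Cmin,ss = (D/Vd)·f/(1−f), so D = Cmin,ss·Vd·(1−f)/f.
D = 5 × 10 × (1−f)/f ≈ 5 × 10 × 7.00000 ≈ 350.00 mg.

350 mg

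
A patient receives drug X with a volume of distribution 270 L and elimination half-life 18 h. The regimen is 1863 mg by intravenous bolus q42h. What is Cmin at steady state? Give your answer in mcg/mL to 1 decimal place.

Over one 42-h interval, 42/18 ≈ 2.3333 half-lives elapse, leaving f ≈ 0.1984 of each dose.
At steady state, accumulation factor R = 1/(1 − e^(−kτ)) ≈ 1.2475.
Each bolus raises the concentration by D/Vd = 1863/270 ≈ 6.900 mcg/mL.
Steady-state peak Cmax,ss = C₀·R ≈ 6.900 × 1.2475 ≈ 8.608 mcg/mL.
One interval later, Cmin,ss = Cmax,ss·e^(−kτ) ≈ 8.608 × 0.1984 ≈ 1.708 mcg/mL.

1.7 mcg/mL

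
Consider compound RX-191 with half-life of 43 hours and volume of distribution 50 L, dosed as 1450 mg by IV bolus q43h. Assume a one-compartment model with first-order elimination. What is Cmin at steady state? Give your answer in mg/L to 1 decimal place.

29.0 mg/L

The dosing interval is 1 half-life, so f = 2^(−1) = 0.5.
Accumulation ratio R = 1/(1 − f) = 1/0.5 = 2/1.
Single-dose peak C₀ = D/Vd = 1450/50 = 29 mg/L.
Steady-state peak Cmax,ss = C₀·R = 29 × 2/1 ≈ 58.000 mg/L.
Steady-state trough Cmin,ss = Cmax,ss·f ≈ 58.000 × 0.5 ≈ 29.000 mg/L.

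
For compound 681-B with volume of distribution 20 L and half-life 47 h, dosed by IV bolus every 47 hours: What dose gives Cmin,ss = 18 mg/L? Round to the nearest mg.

τ/t½ = 47/47 ≈ 1, so f = (1/2)^(47/47) ≈ 0.500000.
Cmin,ss = (D/Vd)·f/(1−f), so D = Cmin,ss·Vd·(1−f)/f.
D = 18 × 20 × (1−f)/f ≈ 18 × 20 × 1.00000 ≈ 360.00 mg.

360 mg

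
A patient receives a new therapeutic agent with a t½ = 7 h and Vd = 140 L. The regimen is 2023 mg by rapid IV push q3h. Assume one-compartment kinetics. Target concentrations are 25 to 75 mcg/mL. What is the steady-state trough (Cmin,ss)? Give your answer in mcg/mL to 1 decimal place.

Over one 3-h interval, 3/7 ≈ 0.42857 half-lives elapse, leaving f ≈ 0.7430 of each dose.
At steady state, accumulation factor R = 1/(1 − e^(−kτ)) ≈ 3.8911.
Single-dose peak C₀ = D/Vd = 2023/140 ≈ 14.450 mcg/mL.
Cmax,ss = C₀/(1 − f) ≈ 14.450/0.2570 ≈ 56.226 mcg/mL.
One interval later, Cmin,ss = Cmax,ss·e^(−kτ) ≈ 56.226 × 0.7430 ≈ 41.776 mcg/mL.
Trough 41.8 mcg/mL vs MEC 25 mcg/mL: adequate.

41.8 mcg/mL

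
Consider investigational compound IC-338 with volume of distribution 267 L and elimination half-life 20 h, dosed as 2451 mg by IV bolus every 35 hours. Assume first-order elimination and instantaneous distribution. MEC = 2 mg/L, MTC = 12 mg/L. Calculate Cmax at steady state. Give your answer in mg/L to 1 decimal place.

k = ln2/t½ = ln2/20 ≈ 0.034657 h⁻¹; fraction remaining f = e^(−kτ) = e^(−0.034657×35) ≈ 0.2973.
Accumulation ratio R = 1/(1 − f) ≈ 1/0.7027 ≈ 1.4231.
Single-dose peak C₀ = D/Vd = 2451/267 ≈ 9.180 mg/L.
Cmax,ss = C₀/(1 − f) ≈ 9.180/0.7027 ≈ 13.064 mg/L.
Peak 13.1 mg/L vs MTC 12 mg/L: exceeds toxic threshold.

13.1 mg/L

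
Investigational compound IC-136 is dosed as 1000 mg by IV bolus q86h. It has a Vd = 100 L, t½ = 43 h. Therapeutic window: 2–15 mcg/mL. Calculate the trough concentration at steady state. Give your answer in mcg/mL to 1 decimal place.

The dosing interval is 2 half-lives, so f = 2^(−2) = 0.25.
At steady state, R = 1/(1 − 0.25) = 4/3.
Single-dose peak C₀ = D/Vd = 1000/100 = 10 mcg/mL.
Steady-state peak Cmax,ss = C₀·R = 10 × 4/3 ≈ 13.333 mcg/mL.
Steady-state trough Cmin,ss = Cmax,ss·f ≈ 13.333 × 0.25 ≈ 3.333 mcg/mL.
Trough 3.3 mcg/mL vs MEC 2 mcg/mL: adequate.

3.3 mcg/mL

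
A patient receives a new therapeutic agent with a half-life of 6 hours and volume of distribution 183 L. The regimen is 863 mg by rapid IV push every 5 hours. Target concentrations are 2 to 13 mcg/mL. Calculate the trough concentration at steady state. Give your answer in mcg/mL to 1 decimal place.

6.0 mcg/mL

Over one 5-h interval, 5/6 ≈ 0.83333 half-lives elapse, leaving f ≈ 0.5612 of each dose.
Each bolus raises the concentration by D/Vd = 863/183 ≈ 4.716 mcg/mL.
Steady-state trough Cmin,ss = C₀·f/(1−f) ≈ 4.716 × 0.5612/0.4388 ≈ 6.031 mcg/mL.
Trough 6.0 mcg/mL vs MEC 2 mcg/mL: adequate.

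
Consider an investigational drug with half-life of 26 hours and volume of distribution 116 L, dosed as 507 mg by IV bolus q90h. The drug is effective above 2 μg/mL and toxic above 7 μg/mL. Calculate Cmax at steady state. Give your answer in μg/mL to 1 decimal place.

4.8 μg/mL

k = ln2/t½ = ln2/26 ≈ 0.026660 h⁻¹; fraction remaining f = e^(−kτ) = e^(−0.026660×90) ≈ 0.0908.
Accumulation ratio R = 1/(1 − f) ≈ 1/0.9092 ≈ 1.0999.
Single-dose peak C₀ = D/Vd = 507/116 ≈ 4.371 μg/mL.
Steady-state peak Cmax,ss = C₀·R ≈ 4.371 × 1.0999 ≈ 4.808 μg/mL.
Peak 4.8 μg/mL vs MTC 7 μg/mL: below toxic threshold.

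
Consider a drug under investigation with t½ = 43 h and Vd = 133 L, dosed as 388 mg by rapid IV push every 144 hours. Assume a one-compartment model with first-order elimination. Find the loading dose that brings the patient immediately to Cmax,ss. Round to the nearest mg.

430 mg

f = (1/2)^(144/43) ≈ 0.098152; accumulation ratio R = 1/(1−f) ≈ 1.10883.
Loading dose to hit Cmax,ss on first dose: D_load = D_maint·R ≈ 388 × 1.10883 ≈ 430.23 mg.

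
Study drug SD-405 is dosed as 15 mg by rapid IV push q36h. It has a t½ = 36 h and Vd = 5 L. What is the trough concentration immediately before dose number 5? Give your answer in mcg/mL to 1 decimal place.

2.8 mcg/mL

f = (1/2)^(τ/t½) = (1/2)^(36/36) ≈ 0.5000.
C₀ = D/Vd = 15/5 ≈ 3.000 mcg/mL.
Before the 5th dose, 4 doses have been given. Superposition: Cmin = C₀·(f + f² + … + f^4).
≈ 3.000 × (0.5000 + 0.2500 + 0.1250 + 0.0625) ≈ 3.000 × 0.9375 ≈ 2.812 mcg/mL.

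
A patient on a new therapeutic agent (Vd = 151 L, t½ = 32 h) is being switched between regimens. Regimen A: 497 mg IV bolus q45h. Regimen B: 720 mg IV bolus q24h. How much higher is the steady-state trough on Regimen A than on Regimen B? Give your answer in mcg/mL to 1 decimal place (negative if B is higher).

Regimen A: f = (1/2)^(45/32) ≈ 0.3773; Cmin,ss = (497/151)·f/(1−f) ≈ 1.994 mcg/mL.
Regimen B: f = (1/2)^(24/32) ≈ 0.5946; Cmin,ss = (720/151)·f/(1−f) ≈ 6.994 mcg/mL.
Difference ≈ 1.994 − 6.994 ≈ -5.000 mcg/mL.

-5.0 mcg/mL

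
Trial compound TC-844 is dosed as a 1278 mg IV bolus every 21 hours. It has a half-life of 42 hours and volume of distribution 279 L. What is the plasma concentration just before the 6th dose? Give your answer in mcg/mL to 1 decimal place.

9.1 mcg/mL

f = (1/2)^(τ/t½) = (1/2)^(21/42) ≈ 0.7071.
C₀ = D/Vd = 1278/279 ≈ 4.581 mcg/mL.
Before the 6th dose, 5 doses have been given. Superposition: Cmin = C₀·(f + f² + … + f^5).
≈ 4.581 × (0.7071 + 0.5000 + 0.3535 + 0.2500 + 0.1768) ≈ 4.581 × 1.9874 ≈ 9.104 mcg/mL.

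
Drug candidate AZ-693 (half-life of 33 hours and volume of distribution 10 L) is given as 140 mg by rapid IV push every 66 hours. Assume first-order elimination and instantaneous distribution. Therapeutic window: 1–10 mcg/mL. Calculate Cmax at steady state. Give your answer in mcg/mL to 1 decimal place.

τ = 66 h = 2 half-lives, so f = (1/2)^2 = 0.25.
At steady state, R = 1/(1 − 0.25) = 4/3.
Single-dose peak C₀ = D/Vd = 140/10 = 14 mcg/mL.
Steady-state peak Cmax,ss = C₀·R = 14 × 4/3 ≈ 18.667 mcg/mL.
Peak 18.7 mcg/mL vs MTC 10 mcg/mL: exceeds toxic threshold.

18.7 mcg/mL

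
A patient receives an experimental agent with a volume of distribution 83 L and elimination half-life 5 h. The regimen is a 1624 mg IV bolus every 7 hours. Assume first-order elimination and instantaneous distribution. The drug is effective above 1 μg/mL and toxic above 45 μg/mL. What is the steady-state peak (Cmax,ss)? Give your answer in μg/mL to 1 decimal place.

k = ln2/t½ = ln2/5 ≈ 0.138629 h⁻¹; fraction remaining f = e^(−kτ) = e^(−0.138629×7) ≈ 0.3789.
At steady state, accumulation factor R = 1/(1 − e^(−kτ)) ≈ 1.6100.
Single-dose peak C₀ = D/Vd = 1624/83 ≈ 19.566 μg/mL.
Steady-state peak Cmax,ss = C₀·R ≈ 19.566 × 1.6100 ≈ 31.501 μg/mL.
Peak 31.5 μg/mL vs MTC 45 μg/mL: below toxic threshold.

31.5 μg/mL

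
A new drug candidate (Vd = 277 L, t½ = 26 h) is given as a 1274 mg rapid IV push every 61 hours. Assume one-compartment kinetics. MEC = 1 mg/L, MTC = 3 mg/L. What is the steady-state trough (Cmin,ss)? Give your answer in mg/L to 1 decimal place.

τ/t½ = 61/26 ≈ 2.3462, so fraction remaining f = (1/2)^(61/26) ≈ 0.1967.
Accumulation ratio R = 1/(1 − f) ≈ 1/0.8033 ≈ 1.2449.
Single-dose peak C₀ = D/Vd = 1274/277 ≈ 4.599 mg/L.
Steady-state peak Cmax,ss = C₀·R ≈ 4.599 × 1.2449 ≈ 5.725 mg/L.
Steady-state trough Cmin,ss = Cmax,ss·f ≈ 5.725 × 0.1967 ≈ 1.126 mg/L.
Trough 1.1 mg/L vs MEC 1 mg/L: adequate.

1.1 mg/L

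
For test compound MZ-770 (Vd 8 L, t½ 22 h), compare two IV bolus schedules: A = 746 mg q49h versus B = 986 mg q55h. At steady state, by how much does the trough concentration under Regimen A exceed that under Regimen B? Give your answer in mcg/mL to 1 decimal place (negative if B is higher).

Regimen A: f = (1/2)^(49/22) ≈ 0.2136; Cmin,ss = (746/8)·f/(1−f) ≈ 25.328 mcg/mL.
Regimen B: f = (1/2)^(55/22) ≈ 0.1768; Cmin,ss = (986/8)·f/(1−f) ≈ 26.471 mcg/mL.
Difference ≈ 25.328 − 26.471 ≈ -1.143 mcg/mL.

-1.1 mcg/mL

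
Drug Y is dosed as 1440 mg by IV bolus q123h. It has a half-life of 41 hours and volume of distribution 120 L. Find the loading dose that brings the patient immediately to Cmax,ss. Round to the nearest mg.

f = (1/2)^(123/41) ≈ 0.125000; accumulation ratio R = 1/(1−f) ≈ 1.14286.
Loading dose to hit Cmax,ss on first dose: D_load = D_maint·R ≈ 1440 × 1.14286 ≈ 1645.72 mg.

1646 mg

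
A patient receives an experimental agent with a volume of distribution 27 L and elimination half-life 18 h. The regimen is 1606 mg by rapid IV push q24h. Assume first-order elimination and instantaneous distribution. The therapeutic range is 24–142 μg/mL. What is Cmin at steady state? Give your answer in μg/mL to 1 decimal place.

k = ln2/t½ = ln2/18 ≈ 0.038508 h⁻¹; fraction remaining f = e^(−kτ) = e^(−0.038508×24) ≈ 0.3969.
At steady state, accumulation factor R = 1/(1 − e^(−kτ)) ≈ 1.6581.
Each bolus raises the concentration by D/Vd = 1606/27 ≈ 59.481 μg/mL.
Steady-state peak Cmax,ss = C₀·R ≈ 59.481 × 1.6581 ≈ 98.625 μg/mL.
One interval later, Cmin,ss = Cmax,ss·e^(−kτ) ≈ 98.625 × 0.3969 ≈ 39.144 μg/mL.
Trough 39.1 μg/mL vs MEC 24 μg/mL: adequate.

39.1 μg/mL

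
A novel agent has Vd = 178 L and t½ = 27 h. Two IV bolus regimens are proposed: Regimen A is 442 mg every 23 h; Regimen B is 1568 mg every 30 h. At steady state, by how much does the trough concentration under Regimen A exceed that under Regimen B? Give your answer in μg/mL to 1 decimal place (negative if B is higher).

-4.5 μg/mL

Regimen A: f = (1/2)^(23/27) ≈ 0.5541; Cmin,ss = (442/178)·f/(1−f) ≈ 3.086 μg/mL.
Regimen B: f = (1/2)^(30/27) ≈ 0.4629; Cmin,ss = (1568/178)·f/(1−f) ≈ 7.592 μg/mL.
Difference ≈ 3.086 − 7.592 ≈ -4.506 μg/mL.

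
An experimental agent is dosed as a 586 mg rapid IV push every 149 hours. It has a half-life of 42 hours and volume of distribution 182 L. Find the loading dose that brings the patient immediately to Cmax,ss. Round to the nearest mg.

641 mg

f = (1/2)^(149/42) ≈ 0.085519; accumulation ratio R = 1/(1−f) ≈ 1.09352.
Loading dose to hit Cmax,ss on first dose: D_load = D_maint·R ≈ 586 × 1.09352 ≈ 640.80 mg.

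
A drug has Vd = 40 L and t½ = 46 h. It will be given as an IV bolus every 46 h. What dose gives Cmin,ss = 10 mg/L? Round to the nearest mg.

400 mg

τ/t½ = 46/46 ≈ 1, so f = (1/2)^(46/46) ≈ 0.500000.
Cmin,ss = (D/Vd)·f/(1−f), so D = Cmin,ss·Vd·(1−f)/f.
D = 10 × 40 × (1−f)/f ≈ 10 × 40 × 1.00000 ≈ 400.00 mg.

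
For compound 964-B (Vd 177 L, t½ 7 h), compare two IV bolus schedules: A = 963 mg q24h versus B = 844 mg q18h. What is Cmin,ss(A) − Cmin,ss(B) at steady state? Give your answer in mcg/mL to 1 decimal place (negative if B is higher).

Regimen A: f = (1/2)^(24/7) ≈ 0.0929; Cmin,ss = (963/177)·f/(1−f) ≈ 0.557 mcg/mL.
Regimen B: f = (1/2)^(18/7) ≈ 0.1682; Cmin,ss = (844/177)·f/(1−f) ≈ 0.964 mcg/mL.
Difference ≈ 0.557 − 0.964 ≈ -0.407 mcg/mL.

-0.4 mcg/mL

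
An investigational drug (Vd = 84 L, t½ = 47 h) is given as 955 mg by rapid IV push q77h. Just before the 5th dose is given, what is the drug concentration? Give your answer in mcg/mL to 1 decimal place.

f = (1/2)^(τ/t½) = (1/2)^(77/47) ≈ 0.3212.
C₀ = D/Vd = 955/84 ≈ 11.369 mcg/mL.
Before the 5th dose, 4 doses have been given. Superposition: Cmin = C₀·(f + f² + … + f^4).
≈ 11.369 × (0.3212 + 0.1032 + 0.0331 + 0.0106) ≈ 11.369 × 0.4681 ≈ 5.322 mcg/mL.

5.3 mcg/mL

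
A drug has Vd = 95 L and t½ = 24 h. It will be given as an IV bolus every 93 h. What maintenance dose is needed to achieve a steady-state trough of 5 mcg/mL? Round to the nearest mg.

6494 mg

τ/t½ = 93/24 ≈ 3.875, so f = (1/2)^(93/24) ≈ 0.068157.
Cmin,ss = (D/Vd)·f/(1−f), so D = Cmin,ss·Vd·(1−f)/f.
D = 5 × 95 × (1−f)/f ≈ 5 × 95 × 13.67201 ≈ 6494.20 mg.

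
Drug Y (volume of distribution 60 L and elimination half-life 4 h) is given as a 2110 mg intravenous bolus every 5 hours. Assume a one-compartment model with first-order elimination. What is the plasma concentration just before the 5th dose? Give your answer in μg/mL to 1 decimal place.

24.7 μg/mL

f = (1/2)^(τ/t½) = (1/2)^(5/4) ≈ 0.4204.
C₀ = D/Vd = 2110/60 ≈ 35.167 μg/mL.
Before the 5th dose, 4 doses have been given. Superposition: Cmin = C₀·(f + f² + … + f^4).
≈ 35.167 × (0.4204 + 0.1767 + 0.0743 + 0.0312) ≈ 35.167 × 0.7026 ≈ 24.708 μg/mL.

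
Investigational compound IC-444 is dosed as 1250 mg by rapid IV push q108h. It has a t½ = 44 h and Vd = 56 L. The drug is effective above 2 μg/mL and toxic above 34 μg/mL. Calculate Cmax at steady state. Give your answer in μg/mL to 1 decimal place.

27.3 μg/mL

τ/t½ = 108/44 ≈ 2.4545, so fraction remaining f = (1/2)^(108/44) ≈ 0.1824.
At steady state, accumulation factor R = 1/(1 − e^(−kτ)) ≈ 1.2231.
Each bolus raises the concentration by D/Vd = 1250/56 ≈ 22.321 μg/mL.
Steady-state peak Cmax,ss = C₀·R ≈ 22.321 × 1.2231 ≈ 27.301 μg/mL.
Peak 27.3 μg/mL vs MTC 34 μg/mL: below toxic threshold.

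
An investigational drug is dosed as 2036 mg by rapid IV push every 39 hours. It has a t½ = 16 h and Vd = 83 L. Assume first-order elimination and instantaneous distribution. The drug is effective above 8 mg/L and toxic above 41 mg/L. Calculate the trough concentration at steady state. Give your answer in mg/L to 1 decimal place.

τ/t½ = 39/16 ≈ 2.4375, so fraction remaining f = (1/2)^(39/16) ≈ 0.1846.
At steady state, accumulation factor R = 1/(1 − e^(−kτ)) ≈ 1.2264.
Each bolus raises the concentration by D/Vd = 2036/83 ≈ 24.530 mg/L.
Cmax,ss = C₀/(1 − f) ≈ 24.530/0.8154 ≈ 30.083 mg/L.
Steady-state trough Cmin,ss = Cmax,ss·f ≈ 30.083 × 0.1846 ≈ 5.553 mg/L.
Trough 5.6 mg/L vs MEC 8 mg/L: subtherapeutic.

5.6 mg/L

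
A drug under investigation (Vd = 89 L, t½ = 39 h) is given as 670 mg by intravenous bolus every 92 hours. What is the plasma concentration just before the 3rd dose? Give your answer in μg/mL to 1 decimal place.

f = (1/2)^(τ/t½) = (1/2)^(92/39) ≈ 0.1949.
C₀ = D/Vd = 670/89 ≈ 7.528 μg/mL.
Before the 3rd dose, 2 doses have been given. Superposition: Cmin = C₀·(f + f²).
≈ 7.528 × (0.1949 + 0.0380) ≈ 7.528 × 0.2329 ≈ 1.753 μg/mL.

1.8 μg/mL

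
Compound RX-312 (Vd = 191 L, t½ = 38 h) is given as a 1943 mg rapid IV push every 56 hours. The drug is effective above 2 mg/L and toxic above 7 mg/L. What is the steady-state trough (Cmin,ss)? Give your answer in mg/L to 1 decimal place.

τ/t½ = 56/38 ≈ 1.4737, so fraction remaining f = (1/2)^(56/38) ≈ 0.3601.
Each bolus raises the concentration by D/Vd = 1943/191 ≈ 10.173 mg/L.
Steady-state trough Cmin,ss = C₀·f/(1−f) ≈ 10.173 × 0.3601/0.6399 ≈ 5.725 mg/L.
Trough 5.7 mg/L vs MEC 2 mg/L: adequate.

5.7 mg/L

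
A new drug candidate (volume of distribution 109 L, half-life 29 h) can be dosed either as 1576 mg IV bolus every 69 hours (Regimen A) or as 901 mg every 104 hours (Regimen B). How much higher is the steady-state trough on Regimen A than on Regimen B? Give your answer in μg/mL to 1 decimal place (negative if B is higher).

2.7 μg/mL

Regimen A: f = (1/2)^(69/29) ≈ 0.1922; Cmin,ss = (1576/109)·f/(1−f) ≈ 3.440 μg/mL.
Regimen B: f = (1/2)^(104/29) ≈ 0.0833; Cmin,ss = (901/109)·f/(1−f) ≈ 0.751 μg/mL.
Difference ≈ 3.440 − 0.751 ≈ 2.689 μg/mL.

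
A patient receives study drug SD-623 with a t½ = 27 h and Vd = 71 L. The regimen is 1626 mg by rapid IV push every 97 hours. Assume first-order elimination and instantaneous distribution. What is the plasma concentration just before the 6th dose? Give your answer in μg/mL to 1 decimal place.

2.1 μg/mL

f = (1/2)^(τ/t½) = (1/2)^(97/27) ≈ 0.0829.
C₀ = D/Vd = 1626/71 ≈ 22.901 μg/mL.
Before the 6th dose, 5 doses have been given. Superposition: Cmin = C₀·(f + f² + … + f^5).
≈ 22.901 × (0.0829 + 0.0069 + 0.0006 + 0.0000 + 0.0000) ≈ 22.901 × 0.0904 ≈ 2.070 μg/mL.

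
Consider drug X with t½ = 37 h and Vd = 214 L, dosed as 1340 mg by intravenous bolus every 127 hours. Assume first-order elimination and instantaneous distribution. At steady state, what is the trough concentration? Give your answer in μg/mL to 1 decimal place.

τ/t½ = 127/37 ≈ 3.4324, so fraction remaining f = (1/2)^(127/37) ≈ 0.0926.
At steady state, accumulation factor R = 1/(1 − e^(−kτ)) ≈ 1.1020.
Each bolus raises the concentration by D/Vd = 1340/214 ≈ 6.262 μg/mL.
Cmax,ss = C₀/(1 − f) ≈ 6.262/0.9074 ≈ 6.901 μg/mL.
One interval later, Cmin,ss = Cmax,ss·e^(−kτ) ≈ 6.901 × 0.0926 ≈ 0.639 μg/mL.

0.6 μg/mL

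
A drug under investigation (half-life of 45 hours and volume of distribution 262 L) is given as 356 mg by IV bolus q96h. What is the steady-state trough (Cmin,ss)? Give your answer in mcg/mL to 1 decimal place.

0.4 mcg/mL

τ/t½ = 96/45 ≈ 2.1333, so fraction remaining f = (1/2)^(96/45) ≈ 0.2279.
At steady state, accumulation factor R = 1/(1 − e^(−kτ)) ≈ 1.2952.
Single-dose peak C₀ = D/Vd = 356/262 ≈ 1.359 mcg/mL.
Cmax,ss = C₀/(1 − f) ≈ 1.359/0.7721 ≈ 1.760 mcg/mL.
One interval later, Cmin,ss = Cmax,ss·e^(−kτ) ≈ 1.760 × 0.2279 ≈ 0.401 mcg/mL.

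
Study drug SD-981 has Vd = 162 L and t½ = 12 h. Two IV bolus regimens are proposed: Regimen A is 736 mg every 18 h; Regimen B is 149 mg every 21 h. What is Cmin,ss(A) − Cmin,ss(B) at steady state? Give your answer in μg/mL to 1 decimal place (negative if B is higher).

Regimen A: f = (1/2)^(18/12) ≈ 0.3536; Cmin,ss = (736/162)·f/(1−f) ≈ 2.485 μg/mL.
Regimen B: f = (1/2)^(21/12) ≈ 0.2973; Cmin,ss = (149/162)·f/(1−f) ≈ 0.389 μg/mL.
Difference ≈ 2.485 − 0.389 ≈ 2.096 μg/mL.

2.1 μg/mL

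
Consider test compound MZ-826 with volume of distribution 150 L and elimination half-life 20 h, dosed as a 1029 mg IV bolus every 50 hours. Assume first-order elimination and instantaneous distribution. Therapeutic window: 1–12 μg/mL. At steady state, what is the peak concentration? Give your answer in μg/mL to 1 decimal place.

8.3 μg/mL

τ/t½ = 50/20 ≈ 2.5, so fraction remaining f = (1/2)^(50/20) ≈ 0.1768.
At steady state, accumulation factor R = 1/(1 − e^(−kτ)) ≈ 1.2148.
Single-dose peak C₀ = D/Vd = 1029/150 ≈ 6.860 μg/mL.
Steady-state peak Cmax,ss = C₀·R ≈ 6.860 × 1.2148 ≈ 8.334 μg/mL.
Peak 8.3 μg/mL vs MTC 12 μg/mL: below toxic threshold.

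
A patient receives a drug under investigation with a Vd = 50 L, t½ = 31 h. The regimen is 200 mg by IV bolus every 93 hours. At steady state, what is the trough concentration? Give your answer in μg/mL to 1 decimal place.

The dosing interval is 3 half-lives, so f = 2^(−3) = 0.125.
Accumulation ratio R = 1/(1 − f) = 1/0.875 = 8/7.
Single-dose peak C₀ = D/Vd = 200/50 = 4 μg/mL.
Steady-state peak Cmax,ss = C₀·R = 4 × 8/7 ≈ 4.571 μg/mL.
Steady-state trough Cmin,ss = Cmax,ss·f ≈ 4.571 × 0.125 ≈ 0.571 μg/mL.

0.6 μg/mL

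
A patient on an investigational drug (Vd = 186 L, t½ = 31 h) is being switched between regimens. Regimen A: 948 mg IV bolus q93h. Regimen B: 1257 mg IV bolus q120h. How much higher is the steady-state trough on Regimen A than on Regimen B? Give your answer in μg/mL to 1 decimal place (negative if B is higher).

Regimen A: f = (1/2)^(93/31) ≈ 0.1250; Cmin,ss = (948/186)·f/(1−f) ≈ 0.728 μg/mL.
Regimen B: f = (1/2)^(120/31) ≈ 0.0683; Cmin,ss = (1257/186)·f/(1−f) ≈ 0.495 μg/mL.
Difference ≈ 0.728 − 0.495 ≈ 0.233 μg/mL.

0.2 μg/mL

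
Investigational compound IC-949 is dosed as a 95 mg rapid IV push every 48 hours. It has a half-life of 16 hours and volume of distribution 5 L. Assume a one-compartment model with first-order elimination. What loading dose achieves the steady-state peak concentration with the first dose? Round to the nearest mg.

f = (1/2)^(48/16) ≈ 0.125000; accumulation ratio R = 1/(1−f) ≈ 1.14286.
Loading dose to hit Cmax,ss on first dose: D_load = D_maint·R ≈ 95 × 1.14286 ≈ 108.57 mg.

109 mg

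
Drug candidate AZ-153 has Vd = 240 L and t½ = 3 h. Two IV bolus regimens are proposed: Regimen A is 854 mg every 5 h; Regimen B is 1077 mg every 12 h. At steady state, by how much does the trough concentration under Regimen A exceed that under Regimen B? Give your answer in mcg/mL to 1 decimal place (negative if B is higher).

1.3 mcg/mL

Regimen A: f = (1/2)^(5/3) ≈ 0.3150; Cmin,ss = (854/240)·f/(1−f) ≈ 1.636 mcg/mL.
Regimen B: f = (1/2)^(12/3) ≈ 0.0625; Cmin,ss = (1077/240)·f/(1−f) ≈ 0.299 mcg/mL.
Difference ≈ 1.636 − 0.299 ≈ 1.337 mcg/mL.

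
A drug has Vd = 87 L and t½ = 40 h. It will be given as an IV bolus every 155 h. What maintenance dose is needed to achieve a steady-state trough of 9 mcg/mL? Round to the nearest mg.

10705 mg

τ/t½ = 155/40 ≈ 3.875, so f = (1/2)^(155/40) ≈ 0.068157.
Cmin,ss = (D/Vd)·f/(1−f), so D = Cmin,ss·Vd·(1−f)/f.
D = 9 × 87 × (1−f)/f ≈ 9 × 87 × 13.67201 ≈ 10705.18 mg.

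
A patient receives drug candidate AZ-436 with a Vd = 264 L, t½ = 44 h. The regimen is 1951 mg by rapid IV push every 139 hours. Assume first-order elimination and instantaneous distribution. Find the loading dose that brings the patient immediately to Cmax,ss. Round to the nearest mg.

2197 mg

f = (1/2)^(139/44) ≈ 0.111949; accumulation ratio R = 1/(1−f) ≈ 1.12606.
Loading dose to hit Cmax,ss on first dose: D_load = D_maint·R ≈ 1951 × 1.12606 ≈ 2196.94 mg.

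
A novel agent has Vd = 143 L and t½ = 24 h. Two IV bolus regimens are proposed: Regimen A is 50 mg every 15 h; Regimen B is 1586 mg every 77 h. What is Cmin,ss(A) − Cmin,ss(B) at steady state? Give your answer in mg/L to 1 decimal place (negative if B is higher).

Regimen A: f = (1/2)^(15/24) ≈ 0.6484; Cmin,ss = (50/143)·f/(1−f) ≈ 0.645 mg/L.
Regimen B: f = (1/2)^(77/24) ≈ 0.1082; Cmin,ss = (1586/143)·f/(1−f) ≈ 1.346 mg/L.
Difference ≈ 0.645 − 1.346 ≈ -0.701 mg/L.

-0.7 mg/L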